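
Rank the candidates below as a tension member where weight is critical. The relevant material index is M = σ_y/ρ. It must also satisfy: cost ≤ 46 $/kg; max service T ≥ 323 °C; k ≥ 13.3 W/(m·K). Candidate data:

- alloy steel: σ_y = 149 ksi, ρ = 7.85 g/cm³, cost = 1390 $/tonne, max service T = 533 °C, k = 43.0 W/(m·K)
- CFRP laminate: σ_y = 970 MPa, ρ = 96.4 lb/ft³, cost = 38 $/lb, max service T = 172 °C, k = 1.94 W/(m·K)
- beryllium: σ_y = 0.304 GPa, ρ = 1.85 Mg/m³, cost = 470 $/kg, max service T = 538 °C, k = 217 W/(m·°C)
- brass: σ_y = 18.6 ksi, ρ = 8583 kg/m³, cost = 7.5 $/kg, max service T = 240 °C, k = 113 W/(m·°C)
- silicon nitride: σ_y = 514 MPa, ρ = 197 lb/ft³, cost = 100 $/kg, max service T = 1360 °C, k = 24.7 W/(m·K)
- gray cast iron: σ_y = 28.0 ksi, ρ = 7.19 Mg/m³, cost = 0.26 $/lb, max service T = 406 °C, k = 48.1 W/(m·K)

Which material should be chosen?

Screen on constraints: cost ≤ 46 $/kg; max service T ≥ 323 °C; k ≥ 13.3 W/(m·K). Survivors: alloy steel, gray cast iron.
After converting to SI:
  alloy steel: σ_y = 1027 MPa, ρ = 7850 kg/m³
  gray cast iron: σ_y = 193.1 MPa, ρ = 7190 kg/m³
  alloy steel: M = 131 kN·m/kg
  gray cast iron: M = 26.9 kN·m/kg
The maximum is for alloy steel.

alloy steel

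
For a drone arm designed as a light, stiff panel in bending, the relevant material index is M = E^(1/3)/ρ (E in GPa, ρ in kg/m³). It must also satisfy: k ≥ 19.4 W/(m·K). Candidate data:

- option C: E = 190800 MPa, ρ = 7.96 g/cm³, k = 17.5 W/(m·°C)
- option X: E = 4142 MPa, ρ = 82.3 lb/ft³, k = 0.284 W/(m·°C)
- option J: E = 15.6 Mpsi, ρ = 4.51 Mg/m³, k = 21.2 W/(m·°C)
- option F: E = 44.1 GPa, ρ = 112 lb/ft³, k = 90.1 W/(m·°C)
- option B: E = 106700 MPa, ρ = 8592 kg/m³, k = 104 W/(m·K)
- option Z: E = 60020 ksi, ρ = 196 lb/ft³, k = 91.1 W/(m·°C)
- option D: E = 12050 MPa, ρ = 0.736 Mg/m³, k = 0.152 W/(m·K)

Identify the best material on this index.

option Z

Screen on constraints: k ≥ 19.4 W/(m·K). Survivors: option J, option F, option B, option Z.
Putting every candidate on a common basis:
  option J: E = 107.6 GPa, ρ = 4510 kg/m³
  option F: E = 44.10 GPa, ρ = 1794 kg/m³
  option B: E = 106.7 GPa, ρ = 8592 kg/m³
  option Z: E = 413.8 GPa, ρ = 3140 kg/m³
  option Z: M = 2.37×10⁻³
  option F: M = 1.97×10⁻³
  option J: M = 1.05×10⁻³
  option B: M = 0.552×10⁻³
Highest index: option Z.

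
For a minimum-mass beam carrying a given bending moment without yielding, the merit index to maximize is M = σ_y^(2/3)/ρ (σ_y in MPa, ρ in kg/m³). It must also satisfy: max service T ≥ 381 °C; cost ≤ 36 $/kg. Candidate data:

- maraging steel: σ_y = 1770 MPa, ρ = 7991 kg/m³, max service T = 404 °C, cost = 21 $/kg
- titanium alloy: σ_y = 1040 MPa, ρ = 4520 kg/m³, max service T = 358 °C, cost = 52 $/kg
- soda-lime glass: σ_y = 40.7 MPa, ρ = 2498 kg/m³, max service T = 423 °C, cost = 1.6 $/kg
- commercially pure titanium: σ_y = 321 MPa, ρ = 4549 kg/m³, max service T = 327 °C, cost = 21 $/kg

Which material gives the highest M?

maraging steel

Screen on constraints: max service T ≥ 381 °C; cost ≤ 36 $/kg. Survivors: maraging steel, soda-lime glass.
Per-candidate index values:
  maraging steel: M = 18.3×10⁻³
  soda-lime glass: M = 4.74×10⁻³
Maraging steel has the largest M.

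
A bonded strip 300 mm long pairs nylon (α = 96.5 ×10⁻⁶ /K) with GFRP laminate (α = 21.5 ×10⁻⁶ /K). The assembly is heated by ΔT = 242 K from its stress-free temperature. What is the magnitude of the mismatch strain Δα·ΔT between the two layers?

Δα = |96.5 − 21.5|×10⁻⁶/K = 75.0×10⁻⁶/K.
Mismatch strain = Δα·ΔT = 75.0×10⁻⁶ × 242.0 = 0.0181.

0.0181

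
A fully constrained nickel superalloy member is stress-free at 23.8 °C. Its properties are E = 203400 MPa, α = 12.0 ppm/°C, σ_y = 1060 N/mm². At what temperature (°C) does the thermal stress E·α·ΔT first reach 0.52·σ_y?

E = 203400 MPa = 203.4 GPa.
σ_y = 1060 N/mm² = 1060 MPa.
E·α·ΔT = 551.2 MPa ⇒ ΔT = 551.2 / (203.4×10³ × 12.0×10⁻⁶) = 225.8 K.
T = 23.8 + 225.8 = 249.6 °C.

250 °C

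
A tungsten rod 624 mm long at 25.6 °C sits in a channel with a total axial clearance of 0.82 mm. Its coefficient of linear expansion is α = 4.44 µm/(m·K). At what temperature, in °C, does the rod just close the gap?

α·L₀·ΔT = 0.82 mm ⇒ ΔT = 0.82 / (4.44×10⁻⁶ × 624.0) = 296.0 K.
T = 25.6 + 296.0 = 321.6 °C.

322 °C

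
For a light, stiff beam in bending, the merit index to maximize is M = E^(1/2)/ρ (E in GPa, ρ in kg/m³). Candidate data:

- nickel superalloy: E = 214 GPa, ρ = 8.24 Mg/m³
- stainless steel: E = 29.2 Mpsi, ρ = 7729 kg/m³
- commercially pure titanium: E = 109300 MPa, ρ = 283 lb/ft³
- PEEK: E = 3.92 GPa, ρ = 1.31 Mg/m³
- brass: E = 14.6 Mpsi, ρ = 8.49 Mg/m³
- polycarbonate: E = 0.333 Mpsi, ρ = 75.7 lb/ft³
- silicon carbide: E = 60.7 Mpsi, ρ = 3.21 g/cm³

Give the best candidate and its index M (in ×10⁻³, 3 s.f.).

silicon carbide, M = 6.37×10⁻³

Putting every candidate on a common basis:
  nickel superalloy: E = 214.0 GPa, ρ = 8240 kg/m³
  stainless steel: E = 201.3 GPa, ρ = 7729 kg/m³
  commercially pure titanium: E = 109.3 GPa, ρ = 4533 kg/m³
  PEEK: E = 3.920 GPa, ρ = 1310 kg/m³
  brass: E = 100.7 GPa, ρ = 8490 kg/m³
  polycarbonate: E = 2.296 GPa, ρ = 1213 kg/m³
  silicon carbide: E = 418.5 GPa, ρ = 3210 kg/m³
  silicon carbide: M = 6.37×10⁻³
  commercially pure titanium: M = 2.31×10⁻³
  stainless steel: M = 1.84×10⁻³
  nickel superalloy: M = 1.78×10⁻³
  PEEK: M = 1.51×10⁻³
  polycarbonate: M = 1.25×10⁻³
  brass: M = 1.18×10⁻³
Silicon carbide ranks first.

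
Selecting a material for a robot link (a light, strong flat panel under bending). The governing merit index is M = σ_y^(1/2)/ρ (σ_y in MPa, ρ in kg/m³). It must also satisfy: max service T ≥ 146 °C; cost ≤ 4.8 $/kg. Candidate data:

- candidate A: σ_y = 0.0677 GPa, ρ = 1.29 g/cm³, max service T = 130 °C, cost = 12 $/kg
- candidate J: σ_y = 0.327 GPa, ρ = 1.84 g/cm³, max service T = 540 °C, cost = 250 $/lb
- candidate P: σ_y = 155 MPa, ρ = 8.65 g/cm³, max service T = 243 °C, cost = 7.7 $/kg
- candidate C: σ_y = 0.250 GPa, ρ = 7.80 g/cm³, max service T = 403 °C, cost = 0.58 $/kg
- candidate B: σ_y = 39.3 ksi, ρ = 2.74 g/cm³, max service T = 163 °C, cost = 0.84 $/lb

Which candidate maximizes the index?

Screen on constraints: max service T ≥ 146 °C; cost ≤ 4.8 $/kg. Survivors: candidate C, candidate B.
Convert each candidate to consistent units, then evaluate M:
  candidate C: σ_y = 250.0 MPa, ρ = 7800 kg/m³
  candidate B: σ_y = 271.0 MPa, ρ = 2740 kg/m³
  candidate B: M = 6.01×10⁻³
  candidate C: M = 2.03×10⁻³
Highest index: candidate B.

candidate B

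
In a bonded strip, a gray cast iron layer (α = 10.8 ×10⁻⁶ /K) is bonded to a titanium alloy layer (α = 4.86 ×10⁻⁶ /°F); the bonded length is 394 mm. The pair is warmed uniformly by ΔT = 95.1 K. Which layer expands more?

titanium alloy: α = 4.86×10⁻⁶/°F × 9/5 = 8.75×10⁻⁶/K.
α(gray cast iron) = 10.8×10⁻⁶/K vs α(titanium alloy) = 8.75×10⁻⁶/K.
Higher α expands more for the same ΔT: gray cast iron.

gray cast iron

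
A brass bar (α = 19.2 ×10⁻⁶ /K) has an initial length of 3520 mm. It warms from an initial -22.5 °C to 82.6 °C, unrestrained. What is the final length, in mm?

ΔT = 82.6 − (-22.5) = 105.1 K.
ΔL = α·L₀·ΔT = 19.2×10⁻⁶ × 3520 mm × 105.1 K = 7.10 mm.
L = L₀ + ΔL = 3520 + 7.10 = 3527.1 mm.

3527.1 mm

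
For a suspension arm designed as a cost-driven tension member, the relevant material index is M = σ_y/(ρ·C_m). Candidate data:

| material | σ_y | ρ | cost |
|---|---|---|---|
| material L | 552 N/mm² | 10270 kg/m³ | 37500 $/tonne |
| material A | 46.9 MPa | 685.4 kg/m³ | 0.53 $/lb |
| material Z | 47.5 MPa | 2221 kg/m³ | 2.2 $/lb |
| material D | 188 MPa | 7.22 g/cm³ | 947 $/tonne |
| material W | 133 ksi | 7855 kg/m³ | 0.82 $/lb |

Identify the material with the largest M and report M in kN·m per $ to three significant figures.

material W, M = 64.6 kN·m per $

Normalizing units and computing the index:
  material L: σ_y = 552.0 MPa, ρ = 10270 kg/m³, cost = 37.50 $/kg
  material A: σ_y = 46.90 MPa, ρ = 685.4 kg/m³, cost = 1.168 $/kg
  material Z: σ_y = 47.50 MPa, ρ = 2221 kg/m³, cost = 4.850 $/kg
  material D: σ_y = 188.0 MPa, ρ = 7220 kg/m³, cost = 0.9470 $/kg
  material W: σ_y = 917.0 MPa, ρ = 7855 kg/m³, cost = 1.808 $/kg
  material W: M = 64.6 kN·m per $
  material A: M = 58.6 kN·m per $
  material D: M = 27.5 kN·m per $
  material Z: M = 4.41 kN·m per $
  material L: M = 1.43 kN·m per $
Material W has the largest M.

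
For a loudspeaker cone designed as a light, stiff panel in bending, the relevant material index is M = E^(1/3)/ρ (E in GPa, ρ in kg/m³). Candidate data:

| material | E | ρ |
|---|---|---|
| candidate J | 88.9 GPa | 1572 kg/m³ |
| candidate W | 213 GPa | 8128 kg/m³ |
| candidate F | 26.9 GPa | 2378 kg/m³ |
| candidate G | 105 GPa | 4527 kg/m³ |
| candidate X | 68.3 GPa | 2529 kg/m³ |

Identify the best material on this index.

Evaluate M for each candidate:
  candidate J: M = 2.84×10⁻³
  candidate X: M = 1.62×10⁻³
  candidate F: M = 1.26×10⁻³
  candidate G: M = 1.04×10⁻³
  candidate W: M = 0.735×10⁻³
Highest index: candidate J.

candidate J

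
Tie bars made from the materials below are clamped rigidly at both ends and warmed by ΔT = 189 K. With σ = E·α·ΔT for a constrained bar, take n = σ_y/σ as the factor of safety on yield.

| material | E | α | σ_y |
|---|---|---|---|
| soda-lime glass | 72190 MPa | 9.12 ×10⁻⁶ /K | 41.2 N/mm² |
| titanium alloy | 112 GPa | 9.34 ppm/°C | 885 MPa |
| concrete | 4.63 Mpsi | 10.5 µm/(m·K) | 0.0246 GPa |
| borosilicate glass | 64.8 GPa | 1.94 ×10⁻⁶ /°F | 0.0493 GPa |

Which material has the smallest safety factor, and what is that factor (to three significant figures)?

With everything in SI (GPa, ×10⁻⁶/K, MPa):
  soda-lime glass: E = 72.19, α = 9.12, σ_y = 41.20 → σ = 124 MPa, n = 0.331
  titanium alloy: E = 112.0, α = 9.34, σ_y = 885.0 → σ = 198 MPa, n = 4.48
  concrete: E = 31.92, α = 10.5, σ_y = 24.60 → σ = 63.4 MPa, n = 0.388
  borosilicate glass: E = 64.80, α = 3.49, σ_y = 49.30 → σ = 42.8 MPa, n = 1.15
The minimum is soda-lime glass at n = 0.331.

soda-lime glass, n = 0.331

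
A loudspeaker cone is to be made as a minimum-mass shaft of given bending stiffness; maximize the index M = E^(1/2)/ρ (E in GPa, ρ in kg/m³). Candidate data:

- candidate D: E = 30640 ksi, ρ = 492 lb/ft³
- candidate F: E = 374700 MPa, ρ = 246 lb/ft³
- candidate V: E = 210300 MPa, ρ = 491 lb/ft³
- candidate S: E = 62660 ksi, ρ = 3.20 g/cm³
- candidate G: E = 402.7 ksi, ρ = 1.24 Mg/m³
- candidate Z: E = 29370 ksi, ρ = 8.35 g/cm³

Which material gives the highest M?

candidate S

Putting every candidate on a common basis:
  candidate D: E = 211.3 GPa, ρ = 7881 kg/m³
  candidate F: E = 374.7 GPa, ρ = 3941 kg/m³
  candidate V: E = 210.3 GPa, ρ = 7865 kg/m³
  candidate S: E = 432.0 GPa, ρ = 3200 kg/m³
  candidate G: E = 2.777 GPa, ρ = 1240 kg/m³
  candidate Z: E = 202.5 GPa, ρ = 8350 kg/m³
  candidate S: M = 6.50×10⁻³
  candidate F: M = 4.91×10⁻³
  candidate D: M = 1.84×10⁻³
  candidate V: M = 1.84×10⁻³
  candidate Z: M = 1.70×10⁻³
  candidate G: M = 1.34×10⁻³
The maximum is for candidate S.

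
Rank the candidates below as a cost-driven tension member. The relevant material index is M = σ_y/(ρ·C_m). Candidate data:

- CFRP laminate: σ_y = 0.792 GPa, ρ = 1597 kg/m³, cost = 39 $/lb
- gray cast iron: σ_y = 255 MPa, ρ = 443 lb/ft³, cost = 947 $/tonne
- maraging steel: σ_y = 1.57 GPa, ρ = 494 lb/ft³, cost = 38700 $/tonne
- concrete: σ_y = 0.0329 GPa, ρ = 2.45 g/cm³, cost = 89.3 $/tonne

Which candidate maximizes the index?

After converting to SI:
  CFRP laminate: σ_y = 792.0 MPa, ρ = 1597 kg/m³, cost = 85.98 $/kg
  gray cast iron: σ_y = 255.0 MPa, ρ = 7096 kg/m³, cost = 0.9470 $/kg
  maraging steel: σ_y = 1570 MPa, ρ = 7913 kg/m³, cost = 38.70 $/kg
  concrete: σ_y = 32.90 MPa, ρ = 2450 kg/m³, cost = 0.08930 $/kg
  concrete: M = 150 kN·m per $
  gray cast iron: M = 37.9 kN·m per $
  CFRP laminate: M = 5.77 kN·m per $
  maraging steel: M = 5.13 kN·m per $
Concrete has the largest M.

concrete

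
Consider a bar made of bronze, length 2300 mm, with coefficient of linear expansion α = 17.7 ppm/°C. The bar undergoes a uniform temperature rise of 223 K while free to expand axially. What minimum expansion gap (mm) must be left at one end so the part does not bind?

9.08 mm

ΔL = α·L₀·ΔT = 17.7×10⁻⁶ × 2300 mm × 223.0 K = 9.08 mm.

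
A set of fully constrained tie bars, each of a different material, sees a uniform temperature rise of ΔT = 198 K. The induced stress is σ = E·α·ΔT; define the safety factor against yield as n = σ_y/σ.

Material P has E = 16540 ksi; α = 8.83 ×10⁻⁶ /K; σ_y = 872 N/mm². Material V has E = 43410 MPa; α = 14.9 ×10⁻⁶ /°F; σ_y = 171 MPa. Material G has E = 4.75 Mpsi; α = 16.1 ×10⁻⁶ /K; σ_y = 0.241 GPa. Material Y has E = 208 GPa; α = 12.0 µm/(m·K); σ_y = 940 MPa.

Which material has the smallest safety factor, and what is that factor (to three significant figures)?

Per material, after unit conversion:
  material P: E = 114.0, α = 8.83, σ_y = 872.0 → σ = 199 MPa, n = 4.37
  material V: E = 43.41, α = 26.8, σ_y = 171.0 → σ = 231 MPa, n = 0.742
  material G: E = 32.75, α = 16.1, σ_y = 241.0 → σ = 104 MPa, n = 2.31
  material Y: E = 208.0, α = 12.0, σ_y = 940.0 → σ = 494 MPa, n = 1.90
Material V has the lowest safety factor, n = 0.742.

material V, n = 0.742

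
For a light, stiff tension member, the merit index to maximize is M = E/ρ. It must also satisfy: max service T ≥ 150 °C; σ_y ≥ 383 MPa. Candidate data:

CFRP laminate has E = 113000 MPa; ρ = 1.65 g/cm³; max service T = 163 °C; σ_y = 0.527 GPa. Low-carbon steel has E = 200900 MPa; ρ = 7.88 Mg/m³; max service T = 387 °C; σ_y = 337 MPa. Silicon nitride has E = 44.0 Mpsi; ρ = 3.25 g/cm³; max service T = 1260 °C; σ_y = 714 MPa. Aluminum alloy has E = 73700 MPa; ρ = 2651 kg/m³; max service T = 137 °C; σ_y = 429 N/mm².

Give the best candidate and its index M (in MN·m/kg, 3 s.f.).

silicon nitride, M = 93.3 MN·m/kg

Screen on constraints: max service T ≥ 150 °C; σ_y ≥ 383 MPa. Survivors: CFRP laminate, silicon nitride.
After converting to SI:
  CFRP laminate: E = 113.0 GPa, ρ = 1650 kg/m³
  silicon nitride: E = 303.4 GPa, ρ = 3250 kg/m³
  silicon nitride: M = 93.3 MN·m/kg
  CFRP laminate: M = 68.5 MN·m/kg
Silicon nitride has the largest M.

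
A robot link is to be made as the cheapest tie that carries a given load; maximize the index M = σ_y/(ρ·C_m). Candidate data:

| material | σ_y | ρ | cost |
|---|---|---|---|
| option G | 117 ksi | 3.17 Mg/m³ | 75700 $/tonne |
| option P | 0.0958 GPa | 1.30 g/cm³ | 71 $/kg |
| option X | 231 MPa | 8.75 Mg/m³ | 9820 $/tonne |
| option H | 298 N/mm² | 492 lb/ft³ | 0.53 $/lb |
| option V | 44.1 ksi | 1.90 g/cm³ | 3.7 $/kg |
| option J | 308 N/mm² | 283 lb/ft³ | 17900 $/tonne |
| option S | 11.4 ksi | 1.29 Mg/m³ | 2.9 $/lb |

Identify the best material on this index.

Putting every candidate on a common basis:
  option G: σ_y = 806.7 MPa, ρ = 3170 kg/m³, cost = 75.70 $/kg
  option P: σ_y = 95.80 MPa, ρ = 1300 kg/m³, cost = 71.00 $/kg
  option X: σ_y = 231.0 MPa, ρ = 8750 kg/m³, cost = 9.820 $/kg
  option H: σ_y = 298.0 MPa, ρ = 7881 kg/m³, cost = 1.168 $/kg
  option V: σ_y = 304.1 MPa, ρ = 1900 kg/m³, cost = 3.700 $/kg
  option J: σ_y = 308.0 MPa, ρ = 4533 kg/m³, cost = 17.90 $/kg
  option S: σ_y = 78.60 MPa, ρ = 1290 kg/m³, cost = 6.393 $/kg
  option V: M = 43.3 kN·m per $
  option H: M = 32.4 kN·m per $
  option S: M = 9.53 kN·m per $
  option J: M = 3.80 kN·m per $
  option G: M = 3.36 kN·m per $
  option X: M = 2.69 kN·m per $
  option P: M = 1.04 kN·m per $
The maximum is for option V.

option V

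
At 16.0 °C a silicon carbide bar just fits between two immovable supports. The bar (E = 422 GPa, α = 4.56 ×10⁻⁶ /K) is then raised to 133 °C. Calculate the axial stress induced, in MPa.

225 MPa

ΔT = 117.0 K. Constrained thermal stress σ = E·α·ΔT = 422.0×10³ MPa × 4.56×10⁻⁶ × 117.0 = 225 MPa (compressive).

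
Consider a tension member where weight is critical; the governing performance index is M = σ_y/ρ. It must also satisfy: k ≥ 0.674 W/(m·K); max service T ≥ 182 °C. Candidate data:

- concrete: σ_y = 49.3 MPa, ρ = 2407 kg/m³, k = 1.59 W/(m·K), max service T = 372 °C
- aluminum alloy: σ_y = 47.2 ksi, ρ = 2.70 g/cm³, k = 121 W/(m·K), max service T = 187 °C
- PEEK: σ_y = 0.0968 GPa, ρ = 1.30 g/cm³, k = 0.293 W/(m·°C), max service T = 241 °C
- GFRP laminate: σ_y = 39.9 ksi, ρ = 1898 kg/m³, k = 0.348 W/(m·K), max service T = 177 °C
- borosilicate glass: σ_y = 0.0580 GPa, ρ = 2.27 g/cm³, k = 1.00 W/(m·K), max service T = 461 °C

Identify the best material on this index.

aluminum alloy

Screen on constraints: k ≥ 0.674 W/(m·K); max service T ≥ 182 °C. Survivors: concrete, aluminum alloy, borosilicate glass.
In SI units:
  concrete: σ_y = 49.30 MPa, ρ = 2407 kg/m³
  aluminum alloy: σ_y = 325.4 MPa, ρ = 2700 kg/m³
  borosilicate glass: σ_y = 58.00 MPa, ρ = 2270 kg/m³
  aluminum alloy: M = 121 kN·m/kg
  borosilicate glass: M = 25.6 kN·m/kg
  concrete: M = 20.5 kN·m/kg
Aluminum alloy has the largest M.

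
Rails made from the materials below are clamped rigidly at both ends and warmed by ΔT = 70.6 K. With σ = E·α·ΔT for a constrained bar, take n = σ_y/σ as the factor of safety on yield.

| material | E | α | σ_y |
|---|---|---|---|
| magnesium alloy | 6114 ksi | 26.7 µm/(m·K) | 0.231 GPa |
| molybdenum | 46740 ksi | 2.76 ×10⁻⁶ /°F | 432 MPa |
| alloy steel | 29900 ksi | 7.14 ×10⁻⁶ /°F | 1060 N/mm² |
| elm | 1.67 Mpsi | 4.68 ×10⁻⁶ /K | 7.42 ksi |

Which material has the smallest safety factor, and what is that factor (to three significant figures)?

magnesium alloy, n = 2.91

With everything in SI (GPa, ×10⁻⁶/K, MPa):
  magnesium alloy: E = 42.15, α = 26.7, σ_y = 231.0 → σ = 79.5 MPa, n = 2.91
  molybdenum: E = 322.3, α = 4.97, σ_y = 432.0 → σ = 113 MPa, n = 3.82
  alloy steel: E = 206.2, α = 12.9, σ_y = 1060 → σ = 187 MPa, n = 5.67
  elm: E = 11.51, α = 4.68, σ_y = 51.16 → σ = 3.80 MPa, n = 13.4
Magnesium alloy has the lowest safety factor, n = 2.91.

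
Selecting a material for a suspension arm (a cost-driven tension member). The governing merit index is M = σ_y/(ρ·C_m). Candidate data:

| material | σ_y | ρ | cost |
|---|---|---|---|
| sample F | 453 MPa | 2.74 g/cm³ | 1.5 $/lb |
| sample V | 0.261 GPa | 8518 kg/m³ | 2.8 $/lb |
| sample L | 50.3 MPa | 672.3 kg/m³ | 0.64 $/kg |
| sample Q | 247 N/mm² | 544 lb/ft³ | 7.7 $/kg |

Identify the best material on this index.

sample L

Convert each candidate to consistent units, then evaluate M:
  sample F: σ_y = 453.0 MPa, ρ = 2740 kg/m³, cost = 3.307 $/kg
  sample V: σ_y = 261.0 MPa, ρ = 8518 kg/m³, cost = 6.173 $/kg
  sample L: σ_y = 50.30 MPa, ρ = 672.3 kg/m³, cost = 0.6400 $/kg
  sample Q: σ_y = 247.0 MPa, ρ = 8714 kg/m³, cost = 7.700 $/kg
  sample L: M = 117 kN·m per $
  sample F: M = 50.0 kN·m per $
  sample V: M = 4.96 kN·m per $
  sample Q: M = 3.68 kN·m per $
The maximum is for sample L.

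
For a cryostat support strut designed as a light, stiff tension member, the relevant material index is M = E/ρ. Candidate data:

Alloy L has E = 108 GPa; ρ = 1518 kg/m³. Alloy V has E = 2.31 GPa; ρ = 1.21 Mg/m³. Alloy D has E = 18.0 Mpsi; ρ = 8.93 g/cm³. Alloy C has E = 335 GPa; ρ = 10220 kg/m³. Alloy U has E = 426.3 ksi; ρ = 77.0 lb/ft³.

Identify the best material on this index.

alloy L

Convert each candidate to consistent units, then evaluate M:
  alloy L: E = 108.0 GPa, ρ = 1518 kg/m³
  alloy V: E = 2.310 GPa, ρ = 1210 kg/m³
  alloy D: E = 124.1 GPa, ρ = 8930 kg/m³
  alloy C: E = 335.0 GPa, ρ = 10220 kg/m³
  alloy U: E = 2.939 GPa, ρ = 1233 kg/m³
  alloy L: M = 71.1 MN·m/kg
  alloy C: M = 32.8 MN·m/kg
  alloy D: M = 13.9 MN·m/kg
  alloy U: M = 2.38 MN·m/kg
  alloy V: M = 1.91 MN·m/kg
The maximum is for alloy L.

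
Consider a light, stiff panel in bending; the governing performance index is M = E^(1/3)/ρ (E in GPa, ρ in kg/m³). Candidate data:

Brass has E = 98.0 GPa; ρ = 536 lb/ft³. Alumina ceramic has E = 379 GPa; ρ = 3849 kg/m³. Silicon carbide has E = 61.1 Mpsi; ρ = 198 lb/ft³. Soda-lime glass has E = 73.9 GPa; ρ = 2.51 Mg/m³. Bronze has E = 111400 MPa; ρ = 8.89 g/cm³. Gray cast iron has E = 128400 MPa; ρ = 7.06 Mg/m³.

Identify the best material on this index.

In SI units:
  brass: E = 98.00 GPa, ρ = 8586 kg/m³
  alumina ceramic: E = 379.0 GPa, ρ = 3849 kg/m³
  silicon carbide: E = 421.3 GPa, ρ = 3172 kg/m³
  soda-lime glass: E = 73.90 GPa, ρ = 2510 kg/m³
  bronze: E = 111.4 GPa, ρ = 8890 kg/m³
  gray cast iron: E = 128.4 GPa, ρ = 7060 kg/m³
  silicon carbide: M = 2.36×10⁻³
  alumina ceramic: M = 1.88×10⁻³
  soda-lime glass: M = 1.67×10⁻³
  gray cast iron: M = 0.715×10⁻³
  bronze: M = 0.541×10⁻³
  brass: M = 0.537×10⁻³
Silicon carbide ranks first.

silicon carbide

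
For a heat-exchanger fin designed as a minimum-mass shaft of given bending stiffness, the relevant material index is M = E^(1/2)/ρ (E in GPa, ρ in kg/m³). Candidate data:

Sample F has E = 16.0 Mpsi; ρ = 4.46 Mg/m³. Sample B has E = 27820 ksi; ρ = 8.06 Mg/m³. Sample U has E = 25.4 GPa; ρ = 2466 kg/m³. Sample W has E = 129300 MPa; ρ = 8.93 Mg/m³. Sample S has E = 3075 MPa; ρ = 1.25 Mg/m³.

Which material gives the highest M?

sample F

After converting to SI:
  sample F: E = 110.3 GPa, ρ = 4460 kg/m³
  sample B: E = 191.8 GPa, ρ = 8060 kg/m³
  sample U: E = 25.40 GPa, ρ = 2466 kg/m³
  sample W: E = 129.3 GPa, ρ = 8930 kg/m³
  sample S: E = 3.075 GPa, ρ = 1250 kg/m³
  sample F: M = 2.35×10⁻³
  sample U: M = 2.04×10⁻³
  sample B: M = 1.72×10⁻³
  sample S: M = 1.40×10⁻³
  sample W: M = 1.27×10⁻³
Highest index: sample F.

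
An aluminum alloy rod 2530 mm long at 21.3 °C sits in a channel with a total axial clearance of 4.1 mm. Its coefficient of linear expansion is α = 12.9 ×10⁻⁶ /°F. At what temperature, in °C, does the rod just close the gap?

α = 12.9×10⁻⁶/°F × 9/5 = 23.2×10⁻⁶/K.
α·L₀·ΔT = 4.1 mm ⇒ ΔT = 4.1 / (23.2×10⁻⁶ × 2530.0) = 69.79 K.
T = 21.3 + 69.79 = 91.09 °C.

91.1 °C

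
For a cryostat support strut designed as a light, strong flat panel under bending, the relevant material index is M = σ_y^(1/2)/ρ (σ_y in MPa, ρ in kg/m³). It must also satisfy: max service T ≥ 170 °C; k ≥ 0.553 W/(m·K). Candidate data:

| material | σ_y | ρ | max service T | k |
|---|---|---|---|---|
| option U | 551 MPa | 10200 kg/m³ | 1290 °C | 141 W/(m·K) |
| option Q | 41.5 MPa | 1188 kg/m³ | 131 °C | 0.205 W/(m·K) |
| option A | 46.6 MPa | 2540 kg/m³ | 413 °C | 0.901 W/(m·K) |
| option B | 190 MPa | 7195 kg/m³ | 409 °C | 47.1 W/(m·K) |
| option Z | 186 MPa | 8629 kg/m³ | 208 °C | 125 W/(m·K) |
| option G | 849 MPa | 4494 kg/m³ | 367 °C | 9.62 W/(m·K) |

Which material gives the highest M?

Screen on constraints: max service T ≥ 170 °C; k ≥ 0.553 W/(m·K). Survivors: option U, option A, option B, option Z, option G.
Evaluate M for each candidate:
  option G: M = 6.48×10⁻³
  option A: M = 2.69×10⁻³
  option U: M = 2.30×10⁻³
  option B: M = 1.92×10⁻³
  option Z: M = 1.58×10⁻³
Option G ranks first.

option G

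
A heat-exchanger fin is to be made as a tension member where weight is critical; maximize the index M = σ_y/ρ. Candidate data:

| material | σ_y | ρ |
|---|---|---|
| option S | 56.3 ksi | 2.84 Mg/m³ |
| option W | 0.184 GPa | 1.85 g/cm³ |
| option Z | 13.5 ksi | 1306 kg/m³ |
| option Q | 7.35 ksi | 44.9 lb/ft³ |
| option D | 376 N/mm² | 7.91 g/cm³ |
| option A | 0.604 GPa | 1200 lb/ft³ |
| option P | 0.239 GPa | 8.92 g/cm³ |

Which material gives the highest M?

option S

Normalizing units and computing the index:
  option S: σ_y = 388.2 MPa, ρ = 2840 kg/m³
  option W: σ_y = 184.0 MPa, ρ = 1850 kg/m³
  option Z: σ_y = 93.08 MPa, ρ = 1306 kg/m³
  option Q: σ_y = 50.68 MPa, ρ = 719.2 kg/m³
  option D: σ_y = 376.0 MPa, ρ = 7910 kg/m³
  option A: σ_y = 604.0 MPa, ρ = 19220 kg/m³
  option P: σ_y = 239.0 MPa, ρ = 8920 kg/m³
  option S: M = 137 kN·m/kg
  option W: M = 99.5 kN·m/kg
  option Z: M = 71.3 kN·m/kg
  option Q: M = 70.5 kN·m/kg
  option D: M = 47.5 kN·m/kg
  option A: M = 31.4 kN·m/kg
  option P: M = 26.8 kN·m/kg
The maximum is for option S.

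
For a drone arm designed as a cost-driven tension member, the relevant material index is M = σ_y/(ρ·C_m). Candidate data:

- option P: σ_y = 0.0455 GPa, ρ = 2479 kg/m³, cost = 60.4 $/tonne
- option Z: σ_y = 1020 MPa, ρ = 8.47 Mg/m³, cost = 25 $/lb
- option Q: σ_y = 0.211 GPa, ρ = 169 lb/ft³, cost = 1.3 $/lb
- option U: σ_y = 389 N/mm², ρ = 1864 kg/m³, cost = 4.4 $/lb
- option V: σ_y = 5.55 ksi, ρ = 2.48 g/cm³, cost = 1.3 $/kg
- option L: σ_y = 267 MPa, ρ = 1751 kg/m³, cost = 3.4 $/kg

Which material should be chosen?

Normalizing units and computing the index:
  option P: σ_y = 45.50 MPa, ρ = 2479 kg/m³, cost = 0.06040 $/kg
  option Z: σ_y = 1020 MPa, ρ = 8470 kg/m³, cost = 55.11 $/kg
  option Q: σ_y = 211.0 MPa, ρ = 2707 kg/m³, cost = 2.866 $/kg
  option U: σ_y = 389.0 MPa, ρ = 1864 kg/m³, cost = 9.700 $/kg
  option V: σ_y = 38.27 MPa, ρ = 2480 kg/m³, cost = 1.300 $/kg
  option L: σ_y = 267.0 MPa, ρ = 1751 kg/m³, cost = 3.400 $/kg
  option P: M = 304 kN·m per $
  option L: M = 44.8 kN·m per $
  option Q: M = 27.2 kN·m per $
  option U: M = 21.5 kN·m per $
  option V: M = 11.9 kN·m per $
  option Z: M = 2.18 kN·m per $
The maximum is for option P.

option P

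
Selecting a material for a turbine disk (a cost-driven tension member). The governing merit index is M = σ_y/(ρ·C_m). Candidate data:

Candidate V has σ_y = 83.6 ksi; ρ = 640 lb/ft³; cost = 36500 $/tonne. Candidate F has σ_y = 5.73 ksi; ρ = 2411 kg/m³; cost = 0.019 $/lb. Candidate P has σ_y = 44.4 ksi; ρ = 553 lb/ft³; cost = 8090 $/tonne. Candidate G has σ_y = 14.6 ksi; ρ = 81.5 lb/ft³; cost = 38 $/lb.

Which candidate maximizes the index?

candidate F

Normalizing units and computing the index:
  candidate V: σ_y = 576.4 MPa, ρ = 10250 kg/m³, cost = 36.50 $/kg
  candidate F: σ_y = 39.51 MPa, ρ = 2411 kg/m³, cost = 0.04189 $/kg
  candidate P: σ_y = 306.1 MPa, ρ = 8858 kg/m³, cost = 8.090 $/kg
  candidate G: σ_y = 100.7 MPa, ρ = 1306 kg/m³, cost = 83.77 $/kg
  candidate F: M = 391 kN·m per $
  candidate P: M = 4.27 kN·m per $
  candidate V: M = 1.54 kN·m per $
  candidate G: M = 0.920 kN·m per $
The maximum is for candidate F.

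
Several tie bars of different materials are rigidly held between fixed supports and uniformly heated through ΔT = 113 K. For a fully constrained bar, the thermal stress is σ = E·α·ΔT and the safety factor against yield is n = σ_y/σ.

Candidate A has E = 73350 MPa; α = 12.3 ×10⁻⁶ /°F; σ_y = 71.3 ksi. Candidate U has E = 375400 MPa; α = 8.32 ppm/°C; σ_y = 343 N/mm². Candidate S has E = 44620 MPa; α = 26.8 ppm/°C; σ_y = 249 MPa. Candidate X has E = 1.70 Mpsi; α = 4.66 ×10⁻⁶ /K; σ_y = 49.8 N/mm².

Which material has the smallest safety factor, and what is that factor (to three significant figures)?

In consistent units (E in GPa, α in ×10⁻⁶/K, σ_y in MPa):
  candidate A: E = 73.35, α = 22.1, σ_y = 491.6 → σ = 184 MPa, n = 2.68
  candidate U: E = 375.4, α = 8.32, σ_y = 343.0 → σ = 353 MPa, n = 0.972
  candidate S: E = 44.62, α = 26.8, σ_y = 249.0 → σ = 135 MPa, n = 1.84
  candidate X: E = 11.72, α = 4.66, σ_y = 49.80 → σ = 6.17 MPa, n = 8.07
Candidate U has the lowest safety factor, n = 0.972.

candidate U, n = 0.972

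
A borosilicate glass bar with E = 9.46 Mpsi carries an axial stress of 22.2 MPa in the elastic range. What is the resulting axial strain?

E = 9.46 Mpsi = 65.22 GPa = 65220 MPa.
ε = σ/E = 22.2 / 65220 = 3.40×10⁻⁴.

3.40×10⁻⁴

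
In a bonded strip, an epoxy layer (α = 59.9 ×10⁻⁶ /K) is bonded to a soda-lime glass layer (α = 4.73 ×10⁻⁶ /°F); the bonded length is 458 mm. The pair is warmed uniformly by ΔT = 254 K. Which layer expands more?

epoxy

soda-lime glass: α = 4.73×10⁻⁶/°F × 9/5 = 8.51×10⁻⁶/K.
α(epoxy) = 59.9×10⁻⁶/K vs α(soda-lime glass) = 8.51×10⁻⁶/K.
Higher α expands more for the same ΔT: epoxy.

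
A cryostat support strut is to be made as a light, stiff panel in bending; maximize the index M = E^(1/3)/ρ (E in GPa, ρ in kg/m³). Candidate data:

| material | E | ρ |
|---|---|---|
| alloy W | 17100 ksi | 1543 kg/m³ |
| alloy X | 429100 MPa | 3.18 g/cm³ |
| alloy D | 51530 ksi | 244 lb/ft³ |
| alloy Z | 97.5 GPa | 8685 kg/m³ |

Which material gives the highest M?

After converting to SI:
  alloy W: E = 117.9 GPa, ρ = 1543 kg/m³
  alloy X: E = 429.1 GPa, ρ = 3180 kg/m³
  alloy D: E = 355.3 GPa, ρ = 3909 kg/m³
  alloy Z: E = 97.50 GPa, ρ = 8685 kg/m³
  alloy W: M = 3.18×10⁻³
  alloy X: M = 2.37×10⁻³
  alloy D: M = 1.81×10⁻³
  alloy Z: M = 0.530×10⁻³
The maximum is for alloy W.

alloy W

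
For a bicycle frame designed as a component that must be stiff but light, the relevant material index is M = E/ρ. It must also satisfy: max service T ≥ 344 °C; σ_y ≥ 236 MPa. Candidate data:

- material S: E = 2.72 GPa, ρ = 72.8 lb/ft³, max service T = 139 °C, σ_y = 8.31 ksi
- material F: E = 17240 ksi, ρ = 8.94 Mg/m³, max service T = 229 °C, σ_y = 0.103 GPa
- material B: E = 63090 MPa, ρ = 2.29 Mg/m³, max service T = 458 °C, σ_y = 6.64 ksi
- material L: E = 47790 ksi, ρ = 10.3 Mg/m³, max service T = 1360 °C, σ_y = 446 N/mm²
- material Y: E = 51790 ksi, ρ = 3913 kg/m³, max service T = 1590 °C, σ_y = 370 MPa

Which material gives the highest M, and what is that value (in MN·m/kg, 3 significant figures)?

material Y, M = 91.3 MN·m/kg

Screen on constraints: max service T ≥ 344 °C; σ_y ≥ 236 MPa. Survivors: material L, material Y.
After converting to SI:
  material L: E = 329.5 GPa, ρ = 10300 kg/m³
  material Y: E = 357.1 GPa, ρ = 3913 kg/m³
  material Y: M = 91.3 MN·m/kg
  material L: M = 32.0 MN·m/kg
Highest index: material Y.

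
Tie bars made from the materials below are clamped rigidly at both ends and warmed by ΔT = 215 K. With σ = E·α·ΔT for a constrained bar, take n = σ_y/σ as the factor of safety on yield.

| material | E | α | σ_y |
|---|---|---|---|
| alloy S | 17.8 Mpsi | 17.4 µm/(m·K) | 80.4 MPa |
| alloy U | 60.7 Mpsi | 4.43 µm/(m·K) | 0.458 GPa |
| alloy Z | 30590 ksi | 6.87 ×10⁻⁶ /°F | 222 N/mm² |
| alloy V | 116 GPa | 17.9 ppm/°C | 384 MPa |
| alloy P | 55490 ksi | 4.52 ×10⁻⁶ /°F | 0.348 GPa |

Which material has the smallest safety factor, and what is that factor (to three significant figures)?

alloy S, n = 0.175

With everything in SI (GPa, ×10⁻⁶/K, MPa):
  alloy S: E = 122.7, α = 17.4, σ_y = 80.40 → σ = 459 MPa, n = 0.175
  alloy U: E = 418.5, α = 4.43, σ_y = 458.0 → σ = 399 MPa, n = 1.15
  alloy Z: E = 210.9, α = 12.4, σ_y = 222.0 → σ = 561 MPa, n = 0.396
  alloy V: E = 116.0, α = 17.9, σ_y = 384.0 → σ = 446 MPa, n = 0.860
  alloy P: E = 382.6, α = 8.14, σ_y = 348.0 → σ = 669 MPa, n = 0.520
Smallest n: alloy S with n = 0.175.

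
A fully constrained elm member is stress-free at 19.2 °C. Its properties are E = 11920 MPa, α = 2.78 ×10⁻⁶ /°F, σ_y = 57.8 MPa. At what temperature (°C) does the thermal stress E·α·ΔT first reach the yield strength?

988 °C

E = 11920 MPa = 11.92 GPa.
α = 2.78×10⁻⁶/°F × 9/5 = 5.00×10⁻⁶/K.
E·α·ΔT = 57.80 MPa ⇒ ΔT = 57.80 / (11.92×10³ × 5.00×10⁻⁶) = 969.0 K.
T = 19.2 + 969.0 = 988.2 °C.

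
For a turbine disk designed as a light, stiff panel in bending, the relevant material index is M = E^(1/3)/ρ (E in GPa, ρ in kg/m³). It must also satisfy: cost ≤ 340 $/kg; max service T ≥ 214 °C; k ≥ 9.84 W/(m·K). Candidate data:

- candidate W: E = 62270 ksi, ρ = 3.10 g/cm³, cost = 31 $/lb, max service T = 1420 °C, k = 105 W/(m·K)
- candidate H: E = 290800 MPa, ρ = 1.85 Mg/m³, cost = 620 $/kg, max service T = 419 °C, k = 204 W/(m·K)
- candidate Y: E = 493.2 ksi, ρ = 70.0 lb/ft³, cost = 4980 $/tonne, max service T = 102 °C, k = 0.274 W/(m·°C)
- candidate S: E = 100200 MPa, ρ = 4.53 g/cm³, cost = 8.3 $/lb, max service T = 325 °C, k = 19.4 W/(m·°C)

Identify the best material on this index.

candidate W

Screen on constraints: cost ≤ 340 $/kg; max service T ≥ 214 °C; k ≥ 9.84 W/(m·K). Survivors: candidate W, candidate S.
Convert each candidate to consistent units, then evaluate M:
  candidate W: E = 429.3 GPa, ρ = 3100 kg/m³
  candidate S: E = 100.2 GPa, ρ = 4530 kg/m³
  candidate W: M = 2.43×10⁻³
  candidate S: M = 1.03×10⁻³
The maximum is for candidate W.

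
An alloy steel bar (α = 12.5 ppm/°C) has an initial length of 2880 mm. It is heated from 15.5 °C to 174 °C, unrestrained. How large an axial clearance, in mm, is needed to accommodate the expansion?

ΔT = 174 − 15.5 = 158.5 K.
ΔL = α·L₀·ΔT = 12.5×10⁻⁶ × 2880 mm × 158.5 K = 5.71 mm.

5.71 mm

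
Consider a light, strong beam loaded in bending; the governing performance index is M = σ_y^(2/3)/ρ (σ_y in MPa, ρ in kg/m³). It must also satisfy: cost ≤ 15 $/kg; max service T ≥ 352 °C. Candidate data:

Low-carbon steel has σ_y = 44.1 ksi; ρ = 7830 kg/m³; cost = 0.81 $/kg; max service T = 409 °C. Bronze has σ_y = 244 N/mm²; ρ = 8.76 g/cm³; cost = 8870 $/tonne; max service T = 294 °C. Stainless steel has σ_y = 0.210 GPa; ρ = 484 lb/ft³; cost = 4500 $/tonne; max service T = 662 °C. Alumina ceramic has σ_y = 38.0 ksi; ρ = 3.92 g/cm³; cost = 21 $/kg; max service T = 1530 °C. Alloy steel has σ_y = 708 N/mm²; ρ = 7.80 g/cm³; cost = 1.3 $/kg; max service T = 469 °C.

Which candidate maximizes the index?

alloy steel

Screen on constraints: cost ≤ 15 $/kg; max service T ≥ 352 °C. Survivors: low-carbon steel, stainless steel, alloy steel.
Normalizing units and computing the index:
  low-carbon steel: σ_y = 304.1 MPa, ρ = 7830 kg/m³
  stainless steel: σ_y = 210.0 MPa, ρ = 7753 kg/m³
  alloy steel: σ_y = 708.0 MPa, ρ = 7800 kg/m³
  alloy steel: M = 10.2×10⁻³
  low-carbon steel: M = 5.77×10⁻³
  stainless steel: M = 4.56×10⁻³
Alloy steel has the largest M.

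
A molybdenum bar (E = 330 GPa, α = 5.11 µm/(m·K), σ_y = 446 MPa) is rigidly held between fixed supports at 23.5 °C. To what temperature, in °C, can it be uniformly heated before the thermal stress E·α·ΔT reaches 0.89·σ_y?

259 °C

E·α·ΔT = 396.9 MPa ⇒ ΔT = 396.9 / (330.0×10³ × 5.11×10⁻⁶) = 235.4 K.
T = 23.5 + 235.4 = 258.9 °C.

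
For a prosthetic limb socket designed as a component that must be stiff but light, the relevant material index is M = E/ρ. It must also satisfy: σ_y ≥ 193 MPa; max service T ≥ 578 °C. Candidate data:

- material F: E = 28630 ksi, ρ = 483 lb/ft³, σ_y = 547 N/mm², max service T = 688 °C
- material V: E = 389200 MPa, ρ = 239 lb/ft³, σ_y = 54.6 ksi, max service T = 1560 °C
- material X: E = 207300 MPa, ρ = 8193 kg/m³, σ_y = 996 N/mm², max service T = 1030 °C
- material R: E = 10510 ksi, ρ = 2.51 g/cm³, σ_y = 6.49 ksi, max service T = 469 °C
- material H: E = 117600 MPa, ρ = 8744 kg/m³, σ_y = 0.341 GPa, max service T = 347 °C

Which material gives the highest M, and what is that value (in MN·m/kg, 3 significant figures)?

material V, M = 102 MN·m/kg

Screen on constraints: σ_y ≥ 193 MPa; max service T ≥ 578 °C. Survivors: material F, material V, material X.
In SI units:
  material F: E = 197.4 GPa, ρ = 7737 kg/m³
  material V: E = 389.2 GPa, ρ = 3828 kg/m³
  material X: E = 207.3 GPa, ρ = 8193 kg/m³
  material V: M = 102 MN·m/kg
  material F: M = 25.5 MN·m/kg
  material X: M = 25.3 MN·m/kg
The maximum is for material V.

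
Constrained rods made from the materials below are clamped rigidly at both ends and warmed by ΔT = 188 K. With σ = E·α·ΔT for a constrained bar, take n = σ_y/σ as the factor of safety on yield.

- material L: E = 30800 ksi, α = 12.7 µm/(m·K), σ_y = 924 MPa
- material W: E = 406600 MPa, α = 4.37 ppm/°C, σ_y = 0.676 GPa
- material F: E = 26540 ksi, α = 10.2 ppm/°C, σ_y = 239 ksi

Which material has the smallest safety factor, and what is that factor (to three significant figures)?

material L, n = 1.82

Converting E to GPa, α to ×10⁻⁶/K, σ_y to MPa, then σ and n for each:
  material L: E = 212.4, α = 12.7, σ_y = 924.0 → σ = 507 MPa, n = 1.82
  material W: E = 406.6, α = 4.37, σ_y = 676.0 → σ = 334 MPa, n = 2.02
  material F: E = 183.0, α = 10.2, σ_y = 1648 → σ = 351 MPa, n = 4.70
Material L has the lowest safety factor, n = 1.82.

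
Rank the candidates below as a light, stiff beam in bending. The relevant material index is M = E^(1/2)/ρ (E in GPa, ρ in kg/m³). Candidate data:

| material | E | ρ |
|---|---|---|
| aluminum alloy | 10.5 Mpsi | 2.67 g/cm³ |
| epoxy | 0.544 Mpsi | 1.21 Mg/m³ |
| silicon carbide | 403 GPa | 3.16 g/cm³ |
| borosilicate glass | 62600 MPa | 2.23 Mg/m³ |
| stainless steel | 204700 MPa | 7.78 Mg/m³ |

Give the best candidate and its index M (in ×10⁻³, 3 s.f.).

After converting to SI:
  aluminum alloy: E = 72.39 GPa, ρ = 2670 kg/m³
  epoxy: E = 3.751 GPa, ρ = 1210 kg/m³
  silicon carbide: E = 403.0 GPa, ρ = 3160 kg/m³
  borosilicate glass: E = 62.60 GPa, ρ = 2230 kg/m³
  stainless steel: E = 204.7 GPa, ρ = 7780 kg/m³
  silicon carbide: M = 6.35×10⁻³
  borosilicate glass: M = 3.55×10⁻³
  aluminum alloy: M = 3.19×10⁻³
  stainless steel: M = 1.84×10⁻³
  epoxy: M = 1.60×10⁻³
Silicon carbide has the largest M.

silicon carbide, M = 6.35×10⁻³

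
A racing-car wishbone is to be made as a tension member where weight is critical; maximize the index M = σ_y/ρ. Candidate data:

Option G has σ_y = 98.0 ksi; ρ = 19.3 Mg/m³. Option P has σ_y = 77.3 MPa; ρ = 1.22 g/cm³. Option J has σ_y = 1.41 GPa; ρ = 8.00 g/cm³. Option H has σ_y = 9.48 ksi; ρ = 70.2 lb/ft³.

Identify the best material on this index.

After converting to SI:
  option G: σ_y = 675.7 MPa, ρ = 19300 kg/m³
  option P: σ_y = 77.30 MPa, ρ = 1220 kg/m³
  option J: σ_y = 1410 MPa, ρ = 8000 kg/m³
  option H: σ_y = 65.36 MPa, ρ = 1124 kg/m³
  option J: M = 176 kN·m/kg
  option P: M = 63.4 kN·m/kg
  option H: M = 58.1 kN·m/kg
  option G: M = 35.0 kN·m/kg
Option J ranks first.

option J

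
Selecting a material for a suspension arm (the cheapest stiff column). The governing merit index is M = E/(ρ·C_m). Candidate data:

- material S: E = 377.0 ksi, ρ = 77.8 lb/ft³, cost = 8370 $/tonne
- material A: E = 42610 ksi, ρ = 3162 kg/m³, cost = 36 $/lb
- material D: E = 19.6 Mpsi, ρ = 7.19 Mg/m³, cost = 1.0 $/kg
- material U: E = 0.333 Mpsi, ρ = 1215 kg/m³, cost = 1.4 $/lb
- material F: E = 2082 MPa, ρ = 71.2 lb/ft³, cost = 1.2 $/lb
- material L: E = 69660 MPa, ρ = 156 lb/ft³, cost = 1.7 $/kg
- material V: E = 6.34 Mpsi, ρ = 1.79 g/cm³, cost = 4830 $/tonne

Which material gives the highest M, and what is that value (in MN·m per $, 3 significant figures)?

material D, M = 18.8 MN·m per $

Normalizing units and computing the index:
  material S: E = 2.599 GPa, ρ = 1246 kg/m³, cost = 8.370 $/kg
  material A: E = 293.8 GPa, ρ = 3162 kg/m³, cost = 79.37 $/kg
  material D: E = 135.1 GPa, ρ = 7190 kg/m³, cost = 1.000 $/kg
  material U: E = 2.296 GPa, ρ = 1215 kg/m³, cost = 3.086 $/kg
  material F: E = 2.082 GPa, ρ = 1141 kg/m³, cost = 2.646 $/kg
  material L: E = 69.66 GPa, ρ = 2499 kg/m³, cost = 1.700 $/kg
  material V: E = 43.71 GPa, ρ = 1790 kg/m³, cost = 4.830 $/kg
  material D: M = 18.8 MN·m per $
  material L: M = 16.4 MN·m per $
  material V: M = 5.06 MN·m per $
  material A: M = 1.17 MN·m per $
  material F: M = 0.690 MN·m per $
  material U: M = 0.612 MN·m per $
  material S: M = 0.249 MN·m per $
The maximum is for material D.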